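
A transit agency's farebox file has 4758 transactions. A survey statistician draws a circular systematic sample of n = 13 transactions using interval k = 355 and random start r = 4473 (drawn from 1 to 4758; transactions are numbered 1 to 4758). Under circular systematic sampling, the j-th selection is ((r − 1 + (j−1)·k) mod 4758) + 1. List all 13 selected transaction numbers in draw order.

4473, 70, 425, 780, 1135, 1490, 1845, 2200, 2555, 2910, 3265, 3620, 3975

Selection 1: 4473
Selection 2: 4473 + 355 = 4828 → 4828 − 4758 = 70
Selection 3: 70 + 355 = 425
Selection 4: 425 + 355 = 780
Selection 5: 780 + 355 = 1135
Selection 6: 1135 + 355 = 1490
Selection 7: 1490 + 355 = 1845
Selection 8: 1845 + 355 = 2200
Selection 9: 2200 + 355 = 2555
Selection 10: 2555 + 355 = 2910
Selection 11: 2910 + 355 = 3265
Selection 12: 3265 + 355 = 3620
Selection 13: 3620 + 355 = 3975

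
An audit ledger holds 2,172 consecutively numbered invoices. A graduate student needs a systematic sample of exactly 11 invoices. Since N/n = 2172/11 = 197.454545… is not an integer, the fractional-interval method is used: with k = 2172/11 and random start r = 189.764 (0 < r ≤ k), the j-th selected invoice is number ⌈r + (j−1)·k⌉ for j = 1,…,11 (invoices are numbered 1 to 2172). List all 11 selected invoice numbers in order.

j=1: r + 0k = 189.764 → ⌈·⌉ = 190
j=2: r + 1k = 387.218545… → ⌈·⌉ = 388
j=3: r + 2k = 584.673090… → ⌈·⌉ = 585
j=4: r + 3k = 782.127636… → ⌈·⌉ = 783
j=5: r + 4k = 979.582181… → ⌈·⌉ = 980
j=6: r + 5k = 1177.036727… → ⌈·⌉ = 1178
j=7: r + 6k = 1374.491272… → ⌈·⌉ = 1375
j=8: r + 7k = 1571.945818… → ⌈·⌉ = 1572
j=9: r + 8k = 1769.400363… → ⌈·⌉ = 1770
j=10: r + 9k = 1966.854909… → ⌈·⌉ = 1967
j=11: r + 10k = 2164.309454… → ⌈·⌉ = 2165

190, 388, 585, 783, 980, 1178, 1375, 1572, 1770, 1967, 2165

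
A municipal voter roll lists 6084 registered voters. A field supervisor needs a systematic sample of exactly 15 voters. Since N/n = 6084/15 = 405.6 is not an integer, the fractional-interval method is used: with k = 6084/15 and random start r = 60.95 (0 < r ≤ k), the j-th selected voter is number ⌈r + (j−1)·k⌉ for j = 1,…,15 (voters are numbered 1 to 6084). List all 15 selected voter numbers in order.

j=1: r + 0k = 60.95 → ⌈·⌉ = 61
j=2: r + 1k = 466.55 → ⌈·⌉ = 467
j=3: r + 2k = 872.15 → ⌈·⌉ = 873
j=4: r + 3k = 1277.75 → ⌈·⌉ = 1278
j=5: r + 4k = 1683.35 → ⌈·⌉ = 1684
j=6: r + 5k = 2088.95 → ⌈·⌉ = 2089
j=7: r + 6k = 2494.55 → ⌈·⌉ = 2495
j=8: r + 7k = 2900.15 → ⌈·⌉ = 2901
j=9: r + 8k = 3305.75 → ⌈·⌉ = 3306
j=10: r + 9k = 3711.35 → ⌈·⌉ = 3712
j=11: r + 10k = 4116.95 → ⌈·⌉ = 4117
j=12: r + 11k = 4522.55 → ⌈·⌉ = 4523
j=13: r + 12k = 4928.15 → ⌈·⌉ = 4929
j=14: r + 13k = 5333.75 → ⌈·⌉ = 5334
j=15: r + 14k = 5739.35 → ⌈·⌉ = 5740

61, 467, 873, 1278, 1684, 2089, 2495, 2901, 3306, 3712, 4117, 4523, 4929, 5334, 5740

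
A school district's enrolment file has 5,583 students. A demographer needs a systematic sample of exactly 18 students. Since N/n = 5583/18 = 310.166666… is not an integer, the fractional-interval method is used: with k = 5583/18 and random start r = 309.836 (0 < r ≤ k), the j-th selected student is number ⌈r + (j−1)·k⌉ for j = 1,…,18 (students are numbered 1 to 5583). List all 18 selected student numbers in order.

310, 621, 931, 1241, 1551, 1861, 2171, 2482, 2792, 3102, 3412, 3722, 4032, 4343, 4653, 4963, 5273, 5583

j=1: r + 0k = 309.836 → ⌈·⌉ = 310
j=2: r + 1k = 620.002666… → ⌈·⌉ = 621
j=3: r + 2k = 930.169333… → ⌈·⌉ = 931
j=4: r + 3k = 1240.336 → ⌈·⌉ = 1241
j=5: r + 4k = 1550.502666… → ⌈·⌉ = 1551
j=6: r + 5k = 1860.669333… → ⌈·⌉ = 1861
j=7: r + 6k = 2170.836 → ⌈·⌉ = 2171
j=8: r + 7k = 2481.002666… → ⌈·⌉ = 2482
j=9: r + 8k = 2791.169333… → ⌈·⌉ = 2792
j=10: r + 9k = 3101.336 → ⌈·⌉ = 3102
j=11: r + 10k = 3411.502666… → ⌈·⌉ = 3412
j=12: r + 11k = 3721.669333… → ⌈·⌉ = 3722
j=13: r + 12k = 4031.836 → ⌈·⌉ = 4032
j=14: r + 13k = 4342.002666… → ⌈·⌉ = 4343
j=15: r + 14k = 4652.169333… → ⌈·⌉ = 4653
j=16: r + 15k = 4962.336 → ⌈·⌉ = 4963
j=17: r + 16k = 5272.502666… → ⌈·⌉ = 5273
j=18: r + 17k = 5582.669333… → ⌈·⌉ = 5583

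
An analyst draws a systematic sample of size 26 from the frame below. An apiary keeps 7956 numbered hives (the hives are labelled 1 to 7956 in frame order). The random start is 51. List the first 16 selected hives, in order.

51, 357, 663, 969, 1275, 1581, 1887, 2193, 2499, 2805, 3111, 3417, 3723, 4029, 4335, 4641

k = N/n = 7956/26 = 306
hive 1: 51
hive 2: 51 + 306 = 357
hive 3: 357 + 306 = 663
hive 4: 663 + 306 = 969
hive 5: 969 + 306 = 1275
hive 6: 1275 + 306 = 1581
hive 7: 1581 + 306 = 1887
hive 8: 1887 + 306 = 2193
hive 9: 2193 + 306 = 2499
hive 10: 2499 + 306 = 2805
hive 11: 2805 + 306 = 3111
hive 12: 3111 + 306 = 3417
hive 13: 3417 + 306 = 3723
hive 14: 3723 + 306 = 4029
hive 15: 4029 + 306 = 4335
hive 16: 4335 + 306 = 4641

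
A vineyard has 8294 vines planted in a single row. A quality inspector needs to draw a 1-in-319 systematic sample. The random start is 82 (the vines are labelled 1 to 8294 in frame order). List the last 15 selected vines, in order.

12th selection = 82 + 11×319 = 3591
13th: 3591 + 319 = 3910
14th: 3910 + 319 = 4229
15th: 4229 + 319 = 4548
16th: 4548 + 319 = 4867
17th: 4867 + 319 = 5186
18th: 5186 + 319 = 5505
19th: 5505 + 319 = 5824
20th: 5824 + 319 = 6143
21st: 6143 + 319 = 6462
22nd: 6462 + 319 = 6781
23rd: 6781 + 319 = 7100
24th: 7100 + 319 = 7419
25th: 7419 + 319 = 7738
26th: 7738 + 319 = 8057

3591, 3910, 4229, 4548, 4867, 5186, 5505, 5824, 6143, 6462, 6781, 7100, 7419, 7738, 8057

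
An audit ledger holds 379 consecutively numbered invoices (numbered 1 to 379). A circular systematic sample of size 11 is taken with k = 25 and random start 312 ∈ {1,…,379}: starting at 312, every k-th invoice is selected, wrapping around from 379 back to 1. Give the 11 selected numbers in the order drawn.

Selection 1: 312
Selection 2: 312 + 25 = 337
Selection 3: 337 + 25 = 362
Selection 4: 362 + 25 = 387 → 387 − 379 = 8
Selection 5: 8 + 25 = 33
Selection 6: 33 + 25 = 58
Selection 7: 58 + 25 = 83
Selection 8: 83 + 25 = 108
Selection 9: 108 + 25 = 133
Selection 10: 133 + 25 = 158
Selection 11: 158 + 25 = 183

312, 337, 362, 8, 33, 58, 83, 108, 133, 158, 183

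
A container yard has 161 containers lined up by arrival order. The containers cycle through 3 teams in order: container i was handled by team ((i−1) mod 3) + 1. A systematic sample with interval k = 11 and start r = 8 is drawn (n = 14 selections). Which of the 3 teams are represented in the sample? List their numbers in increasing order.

Consecutive selections differ by k = 11, so their team numbers differ by 11 mod 3 = 2.
gcd(11, 3) = 1, so the sample visits 3/1 = 3 distinct residues mod 3.
Start 8 is team 2; the teams hit are 1, 2, 3.

1, 2, 3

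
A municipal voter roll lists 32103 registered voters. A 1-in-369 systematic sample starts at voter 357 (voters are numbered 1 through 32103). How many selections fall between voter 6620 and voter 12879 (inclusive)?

17

k = 369
First selection ≥ 6620: 357 + ⌈(6620−357)/369⌉·369 = 357 + 17×369 = 6630
Last selection ≤ 12879: 357 + ⌊(12879−357)/369⌋·369 = 357 + 33×369 = 12534
Count = 33 − 17 + 1 = 17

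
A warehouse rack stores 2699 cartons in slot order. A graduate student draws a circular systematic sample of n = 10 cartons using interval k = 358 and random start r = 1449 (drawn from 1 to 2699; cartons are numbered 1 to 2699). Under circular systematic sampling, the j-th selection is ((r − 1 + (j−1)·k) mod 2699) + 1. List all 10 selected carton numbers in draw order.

Selection 1: 1449
Selection 2: 1449 + 358 = 1807
Selection 3: 1807 + 358 = 2165
Selection 4: 2165 + 358 = 2523
Selection 5: 2523 + 358 = 2881 → 2881 − 2699 = 182
Selection 6: 182 + 358 = 540
Selection 7: 540 + 358 = 898
Selection 8: 898 + 358 = 1256
Selection 9: 1256 + 358 = 1614
Selection 10: 1614 + 358 = 1972

1449, 1807, 2165, 2523, 182, 540, 898, 1256, 1614, 1972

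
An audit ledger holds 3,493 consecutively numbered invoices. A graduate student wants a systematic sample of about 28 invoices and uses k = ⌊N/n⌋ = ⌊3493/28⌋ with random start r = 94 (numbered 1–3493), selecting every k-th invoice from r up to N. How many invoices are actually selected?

k = ⌊3493/28⌋ = 124
Achieved size = ⌊(3493 − 94)/124⌋ + 1 = ⌊3399/124⌋ + 1 = 27 + 1 = 28
(last selection: 94 + 27×124 = 3442 ≤ 3493; next would be 3566 > 3493)

28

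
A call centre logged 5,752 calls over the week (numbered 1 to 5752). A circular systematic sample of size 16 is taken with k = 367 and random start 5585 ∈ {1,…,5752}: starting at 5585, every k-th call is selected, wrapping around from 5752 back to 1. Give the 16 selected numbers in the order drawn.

5585, 200, 567, 934, 1301, 1668, 2035, 2402, 2769, 3136, 3503, 3870, 4237, 4604, 4971, 5338

Selection 1: 5585
Selection 2: 5585 + 367 = 5952 → 5952 − 5752 = 200
Selection 3: 200 + 367 = 567
Selection 4: 567 + 367 = 934
Selection 5: 934 + 367 = 1301
Selection 6: 1301 + 367 = 1668
Selection 7: 1668 + 367 = 2035
Selection 8: 2035 + 367 = 2402
Selection 9: 2402 + 367 = 2769
Selection 10: 2769 + 367 = 3136
Selection 11: 3136 + 367 = 3503
Selection 12: 3503 + 367 = 3870
Selection 13: 3870 + 367 = 4237
Selection 14: 4237 + 367 = 4604
Selection 15: 4604 + 367 = 4971
Selection 16: 4971 + 367 = 5338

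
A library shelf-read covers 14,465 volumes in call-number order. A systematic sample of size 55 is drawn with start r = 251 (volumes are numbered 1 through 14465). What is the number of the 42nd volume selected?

k = 14465/55 = 263
42nd selection = r + (42−1)·k = 251 + 41×263 = 251 + 10783 = 11034

11034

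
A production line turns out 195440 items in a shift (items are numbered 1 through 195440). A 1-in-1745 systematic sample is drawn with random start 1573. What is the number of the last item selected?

195268

k = 1745
112th selection = r + (112−1)·k = 1573 + 111×1745 = 1573 + 193695 = 195268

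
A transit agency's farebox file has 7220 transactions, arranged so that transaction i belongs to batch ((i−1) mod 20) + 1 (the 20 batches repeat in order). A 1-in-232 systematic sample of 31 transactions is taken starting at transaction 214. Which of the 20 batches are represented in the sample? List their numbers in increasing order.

Consecutive selections differ by k = 232, so their batch numbers differ by 232 mod 20 = 12.
gcd(232, 20) = 4, so the sample visits 20/4 = 5 distinct residues mod 20.
Start 214 is batch 14; the batches hit are 2, 6, 10, 14, 18.

2, 6, 10, 14, 18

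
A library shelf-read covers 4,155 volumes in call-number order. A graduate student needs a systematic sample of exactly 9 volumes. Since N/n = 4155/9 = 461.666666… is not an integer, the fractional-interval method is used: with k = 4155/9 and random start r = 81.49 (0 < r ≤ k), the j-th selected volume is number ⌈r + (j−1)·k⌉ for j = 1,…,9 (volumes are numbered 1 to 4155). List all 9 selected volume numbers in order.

j=1: r + 0k = 81.49 → ⌈·⌉ = 82
j=2: r + 1k = 543.156666… → ⌈·⌉ = 544
j=3: r + 2k = 1004.823333… → ⌈·⌉ = 1005
j=4: r + 3k = 1466.49 → ⌈·⌉ = 1467
j=5: r + 4k = 1928.156666… → ⌈·⌉ = 1929
j=6: r + 5k = 2389.823333… → ⌈·⌉ = 2390
j=7: r + 6k = 2851.49 → ⌈·⌉ = 2852
j=8: r + 7k = 3313.156666… → ⌈·⌉ = 3314
j=9: r + 8k = 3774.823333… → ⌈·⌉ = 3775

82, 544, 1005, 1467, 1929, 2390, 2852, 3314, 3775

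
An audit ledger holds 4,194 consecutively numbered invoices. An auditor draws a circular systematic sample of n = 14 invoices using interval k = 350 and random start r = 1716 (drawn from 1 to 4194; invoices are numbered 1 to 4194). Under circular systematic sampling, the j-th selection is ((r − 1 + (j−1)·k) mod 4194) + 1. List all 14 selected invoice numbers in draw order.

1716, 2066, 2416, 2766, 3116, 3466, 3816, 4166, 322, 672, 1022, 1372, 1722, 2072

Selection 1: 1716
Selection 2: 1716 + 350 = 2066
Selection 3: 2066 + 350 = 2416
Selection 4: 2416 + 350 = 2766
Selection 5: 2766 + 350 = 3116
Selection 6: 3116 + 350 = 3466
Selection 7: 3466 + 350 = 3816
Selection 8: 3816 + 350 = 4166
Selection 9: 4166 + 350 = 4516 → 4516 − 4194 = 322
Selection 10: 322 + 350 = 672
Selection 11: 672 + 350 = 1022
Selection 12: 1022 + 350 = 1372
Selection 13: 1372 + 350 = 1722
Selection 14: 1722 + 350 = 2072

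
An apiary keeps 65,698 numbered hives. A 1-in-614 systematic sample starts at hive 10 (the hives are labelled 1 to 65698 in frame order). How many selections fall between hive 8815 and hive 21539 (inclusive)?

k = 614
First selection ≥ 8815: 10 + ⌈(8815−10)/614⌉·614 = 10 + 15×614 = 9220
Last selection ≤ 21539: 10 + ⌊(21539−10)/614⌋·614 = 10 + 35×614 = 21500
Count = 35 − 15 + 1 = 21

21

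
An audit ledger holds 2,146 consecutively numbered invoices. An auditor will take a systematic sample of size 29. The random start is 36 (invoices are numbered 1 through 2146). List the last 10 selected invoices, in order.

k = N/n = 2146/29 = 74
20th selection = 36 + 19×74 = 1442
21st: 1442 + 74 = 1516
22nd: 1516 + 74 = 1590
23rd: 1590 + 74 = 1664
24th: 1664 + 74 = 1738
25th: 1738 + 74 = 1812
26th: 1812 + 74 = 1886
27th: 1886 + 74 = 1960
28th: 1960 + 74 = 2034
29th: 2034 + 74 = 2108

1442, 1516, 1590, 1664, 1738, 1812, 1886, 1960, 2034, 2108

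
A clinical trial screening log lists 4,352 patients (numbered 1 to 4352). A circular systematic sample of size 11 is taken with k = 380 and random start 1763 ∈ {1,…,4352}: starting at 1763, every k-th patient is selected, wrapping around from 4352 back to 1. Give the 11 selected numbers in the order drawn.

1763, 2143, 2523, 2903, 3283, 3663, 4043, 71, 451, 831, 1211

Selection 1: 1763
Selection 2: 1763 + 380 = 2143
Selection 3: 2143 + 380 = 2523
Selection 4: 2523 + 380 = 2903
Selection 5: 2903 + 380 = 3283
Selection 6: 3283 + 380 = 3663
Selection 7: 3663 + 380 = 4043
Selection 8: 4043 + 380 = 4423 → 4423 − 4352 = 71
Selection 9: 71 + 380 = 451
Selection 10: 451 + 380 = 831
Selection 11: 831 + 380 = 1211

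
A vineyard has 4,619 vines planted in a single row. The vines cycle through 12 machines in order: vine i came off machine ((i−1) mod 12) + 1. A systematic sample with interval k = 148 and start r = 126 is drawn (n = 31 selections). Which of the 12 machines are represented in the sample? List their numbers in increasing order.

2, 6, 10

Consecutive selections differ by k = 148, so their machine numbers differ by 148 mod 12 = 4.
gcd(148, 12) = 4, so the sample visits 12/4 = 3 distinct residues mod 12.
Start 126 is machine 6; the machines hit are 2, 6, 10.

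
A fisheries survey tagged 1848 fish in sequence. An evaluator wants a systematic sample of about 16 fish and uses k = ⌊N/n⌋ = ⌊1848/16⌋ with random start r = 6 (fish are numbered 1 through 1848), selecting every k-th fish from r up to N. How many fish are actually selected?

k = ⌊1848/16⌋ = 115
Achieved size = ⌊(1848 − 6)/115⌋ + 1 = ⌊1842/115⌋ + 1 = 16 + 1 = 17
(last selection: 6 + 16×115 = 1846 ≤ 1848; next would be 1961 > 1848)

17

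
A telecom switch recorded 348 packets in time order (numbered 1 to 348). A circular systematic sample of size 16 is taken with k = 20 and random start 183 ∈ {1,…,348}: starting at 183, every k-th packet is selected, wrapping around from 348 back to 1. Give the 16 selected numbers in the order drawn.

Selection 1: 183
Selection 2: 183 + 20 = 203
Selection 3: 203 + 20 = 223
Selection 4: 223 + 20 = 243
Selection 5: 243 + 20 = 263
Selection 6: 263 + 20 = 283
Selection 7: 283 + 20 = 303
Selection 8: 303 + 20 = 323
Selection 9: 323 + 20 = 343
Selection 10: 343 + 20 = 363 → 363 − 348 = 15
Selection 11: 15 + 20 = 35
Selection 12: 35 + 20 = 55
Selection 13: 55 + 20 = 75
Selection 14: 75 + 20 = 95
Selection 15: 95 + 20 = 115
Selection 16: 115 + 20 = 135

183, 203, 223, 243, 263, 283, 303, 323, 343, 15, 35, 55, 75, 95, 115, 135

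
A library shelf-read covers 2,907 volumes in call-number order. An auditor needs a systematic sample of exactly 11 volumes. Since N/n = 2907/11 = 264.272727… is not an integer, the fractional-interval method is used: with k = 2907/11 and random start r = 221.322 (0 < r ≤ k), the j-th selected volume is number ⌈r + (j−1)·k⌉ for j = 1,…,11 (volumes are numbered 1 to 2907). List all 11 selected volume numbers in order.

222, 486, 750, 1015, 1279, 1543, 1807, 2072, 2336, 2600, 2865

j=1: r + 0k = 221.322 → ⌈·⌉ = 222
j=2: r + 1k = 485.594727… → ⌈·⌉ = 486
j=3: r + 2k = 749.867454… → ⌈·⌉ = 750
j=4: r + 3k = 1014.140181… → ⌈·⌉ = 1015
j=5: r + 4k = 1278.412909… → ⌈·⌉ = 1279
j=6: r + 5k = 1542.685636… → ⌈·⌉ = 1543
j=7: r + 6k = 1806.958363… → ⌈·⌉ = 1807
j=8: r + 7k = 2071.231090… → ⌈·⌉ = 2072
j=9: r + 8k = 2335.503818… → ⌈·⌉ = 2336
j=10: r + 9k = 2599.776545… → ⌈·⌉ = 2600
j=11: r + 10k = 2864.049272… → ⌈·⌉ = 2865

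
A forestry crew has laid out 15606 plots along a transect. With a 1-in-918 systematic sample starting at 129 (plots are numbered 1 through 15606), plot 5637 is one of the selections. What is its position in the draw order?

7

k = 918
position = (5637 − 129)/918 + 1 = 5508/918 + 1 = 6 + 1 = 7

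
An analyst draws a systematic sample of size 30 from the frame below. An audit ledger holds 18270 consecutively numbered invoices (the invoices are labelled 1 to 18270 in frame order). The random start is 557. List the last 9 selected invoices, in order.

13346, 13955, 14564, 15173, 15782, 16391, 17000, 17609, 18218

k = N/n = 18270/30 = 609
22nd selection = 557 + 21×609 = 13346
23rd: 13346 + 609 = 13955
24th: 13955 + 609 = 14564
25th: 14564 + 609 = 15173
26th: 15173 + 609 = 15782
27th: 15782 + 609 = 16391
28th: 16391 + 609 = 17000
29th: 17000 + 609 = 17609
30th: 17609 + 609 = 18218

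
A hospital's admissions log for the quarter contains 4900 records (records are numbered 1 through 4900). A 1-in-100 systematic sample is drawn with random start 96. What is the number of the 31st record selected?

k = 100
31st selection = r + (31−1)·k = 96 + 30×100 = 96 + 3000 = 3096

3096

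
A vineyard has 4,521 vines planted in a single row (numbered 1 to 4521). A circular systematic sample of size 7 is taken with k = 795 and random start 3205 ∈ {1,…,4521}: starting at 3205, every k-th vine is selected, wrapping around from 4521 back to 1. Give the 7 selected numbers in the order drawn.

Selection 1: 3205
Selection 2: 3205 + 795 = 4000
Selection 3: 4000 + 795 = 4795 → 4795 − 4521 = 274
Selection 4: 274 + 795 = 1069
Selection 5: 1069 + 795 = 1864
Selection 6: 1864 + 795 = 2659
Selection 7: 2659 + 795 = 3454

3205, 4000, 274, 1069, 1864, 2659, 3454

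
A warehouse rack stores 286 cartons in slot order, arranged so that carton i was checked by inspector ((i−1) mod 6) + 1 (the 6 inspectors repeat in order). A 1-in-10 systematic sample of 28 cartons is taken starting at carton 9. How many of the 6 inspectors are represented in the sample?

3

Consecutive selections differ by k = 10, so their inspector numbers differ by 10 mod 6 = 4.
gcd(10, 6) = 2, so the sample visits 6/2 = 3 distinct residues mod 6.
Start 9 is inspector 3; the inspectors hit are 1, 3, 5.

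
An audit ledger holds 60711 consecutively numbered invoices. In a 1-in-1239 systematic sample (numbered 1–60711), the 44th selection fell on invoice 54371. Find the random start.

k = 1239
r = 54371 − (44−1)×1239 = 54371 − 53277 = 1094

1094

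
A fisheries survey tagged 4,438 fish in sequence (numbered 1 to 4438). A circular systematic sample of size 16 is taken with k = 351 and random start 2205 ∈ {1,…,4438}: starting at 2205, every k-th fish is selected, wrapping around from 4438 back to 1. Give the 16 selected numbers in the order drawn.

Selection 1: 2205
Selection 2: 2205 + 351 = 2556
Selection 3: 2556 + 351 = 2907
Selection 4: 2907 + 351 = 3258
Selection 5: 3258 + 351 = 3609
Selection 6: 3609 + 351 = 3960
Selection 7: 3960 + 351 = 4311
Selection 8: 4311 + 351 = 4662 → 4662 − 4438 = 224
Selection 9: 224 + 351 = 575
Selection 10: 575 + 351 = 926
Selection 11: 926 + 351 = 1277
Selection 12: 1277 + 351 = 1628
Selection 13: 1628 + 351 = 1979
Selection 14: 1979 + 351 = 2330
Selection 15: 2330 + 351 = 2681
Selection 16: 2681 + 351 = 3032

2205, 2556, 2907, 3258, 3609, 3960, 4311, 224, 575, 926, 1277, 1628, 1979, 2330, 2681, 3032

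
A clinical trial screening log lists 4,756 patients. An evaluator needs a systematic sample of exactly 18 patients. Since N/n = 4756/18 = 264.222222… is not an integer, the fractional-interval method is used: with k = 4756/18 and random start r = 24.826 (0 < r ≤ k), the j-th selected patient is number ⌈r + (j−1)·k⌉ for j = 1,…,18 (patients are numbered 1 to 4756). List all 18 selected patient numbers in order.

j=1: r + 0k = 24.826 → ⌈·⌉ = 25
j=2: r + 1k = 289.048222… → ⌈·⌉ = 290
j=3: r + 2k = 553.270444… → ⌈·⌉ = 554
j=4: r + 3k = 817.492666… → ⌈·⌉ = 818
j=5: r + 4k = 1081.714888… → ⌈·⌉ = 1082
j=6: r + 5k = 1345.937111… → ⌈·⌉ = 1346
j=7: r + 6k = 1610.159333… → ⌈·⌉ = 1611
j=8: r + 7k = 1874.381555… → ⌈·⌉ = 1875
j=9: r + 8k = 2138.603777… → ⌈·⌉ = 2139
j=10: r + 9k = 2402.826 → ⌈·⌉ = 2403
j=11: r + 10k = 2667.048222… → ⌈·⌉ = 2668
j=12: r + 11k = 2931.270444… → ⌈·⌉ = 2932
j=13: r + 12k = 3195.492666… → ⌈·⌉ = 3196
j=14: r + 13k = 3459.714888… → ⌈·⌉ = 3460
j=15: r + 14k = 3723.937111… → ⌈·⌉ = 3724
j=16: r + 15k = 3988.159333… → ⌈·⌉ = 3989
j=17: r + 16k = 4252.381555… → ⌈·⌉ = 4253
j=18: r + 17k = 4516.603777… → ⌈·⌉ = 4517

25, 290, 554, 818, 1082, 1346, 1611, 1875, 2139, 2403, 2668, 2932, 3196, 3460, 3724, 3989, 4253, 4517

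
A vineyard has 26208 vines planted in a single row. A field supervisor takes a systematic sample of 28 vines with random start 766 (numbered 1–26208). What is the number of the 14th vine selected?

12934

k = 26208/28 = 936
14th selection = r + (14−1)·k = 766 + 13×936 = 766 + 12168 = 12934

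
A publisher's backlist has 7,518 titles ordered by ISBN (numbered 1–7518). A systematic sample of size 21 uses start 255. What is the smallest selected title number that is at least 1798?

2045

k = 7518/21 = 358
Steps past start: ⌈(1798 − 255)/358⌉ = ⌈1543/358⌉ = 5
Selected title: 255 + 5×358 = 2045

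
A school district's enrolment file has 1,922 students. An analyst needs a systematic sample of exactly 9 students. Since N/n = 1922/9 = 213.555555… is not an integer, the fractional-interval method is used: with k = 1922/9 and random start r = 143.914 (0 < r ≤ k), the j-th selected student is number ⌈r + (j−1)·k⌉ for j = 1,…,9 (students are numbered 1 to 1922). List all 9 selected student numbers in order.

144, 358, 572, 785, 999, 1212, 1426, 1639, 1853

j=1: r + 0k = 143.914 → ⌈·⌉ = 144
j=2: r + 1k = 357.469555… → ⌈·⌉ = 358
j=3: r + 2k = 571.025111… → ⌈·⌉ = 572
j=4: r + 3k = 784.580666… → ⌈·⌉ = 785
j=5: r + 4k = 998.136222… → ⌈·⌉ = 999
j=6: r + 5k = 1211.691777… → ⌈·⌉ = 1212
j=7: r + 6k = 1425.247333… → ⌈·⌉ = 1426
j=8: r + 7k = 1638.802888… → ⌈·⌉ = 1639
j=9: r + 8k = 1852.358444… → ⌈·⌉ = 1853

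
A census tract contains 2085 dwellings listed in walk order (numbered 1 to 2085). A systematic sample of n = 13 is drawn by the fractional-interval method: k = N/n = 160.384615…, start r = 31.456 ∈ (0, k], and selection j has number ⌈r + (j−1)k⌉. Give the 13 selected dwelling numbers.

j=1: r + 0k = 31.456 → ⌈·⌉ = 32
j=2: r + 1k = 191.840615… → ⌈·⌉ = 192
j=3: r + 2k = 352.225230… → ⌈·⌉ = 353
j=4: r + 3k = 512.609846… → ⌈·⌉ = 513
j=5: r + 4k = 672.994461… → ⌈·⌉ = 673
j=6: r + 5k = 833.379076… → ⌈·⌉ = 834
j=7: r + 6k = 993.763692… → ⌈·⌉ = 994
j=8: r + 7k = 1154.148307… → ⌈·⌉ = 1155
j=9: r + 8k = 1314.532923… → ⌈·⌉ = 1315
j=10: r + 9k = 1474.917538… → ⌈·⌉ = 1475
j=11: r + 10k = 1635.302153… → ⌈·⌉ = 1636
j=12: r + 11k = 1795.686769… → ⌈·⌉ = 1796
j=13: r + 12k = 1956.071384… → ⌈·⌉ = 1957

32, 192, 353, 513, 673, 834, 994, 1155, 1315, 1475, 1636, 1796, 1957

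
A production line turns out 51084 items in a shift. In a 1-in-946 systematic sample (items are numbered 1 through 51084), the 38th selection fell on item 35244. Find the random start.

k = 946
r = 35244 − (38−1)×946 = 35244 − 35002 = 242

242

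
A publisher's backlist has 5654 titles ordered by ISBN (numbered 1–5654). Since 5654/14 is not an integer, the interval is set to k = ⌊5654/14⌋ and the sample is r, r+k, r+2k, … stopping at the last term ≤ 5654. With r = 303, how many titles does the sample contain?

14

k = ⌊5654/14⌋ = 403
Achieved size = ⌊(5654 − 303)/403⌋ + 1 = ⌊5351/403⌋ + 1 = 13 + 1 = 14
(last selection: 303 + 13×403 = 5542 ≤ 5654; next would be 5945 > 5654)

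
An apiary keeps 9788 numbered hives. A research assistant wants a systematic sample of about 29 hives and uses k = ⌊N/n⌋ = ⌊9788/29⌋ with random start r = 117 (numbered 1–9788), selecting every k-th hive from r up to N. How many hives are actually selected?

29

k = ⌊9788/29⌋ = 337
Achieved size = ⌊(9788 − 117)/337⌋ + 1 = ⌊9671/337⌋ + 1 = 28 + 1 = 29
(last selection: 117 + 28×337 = 9553 ≤ 9788; next would be 9890 > 9788)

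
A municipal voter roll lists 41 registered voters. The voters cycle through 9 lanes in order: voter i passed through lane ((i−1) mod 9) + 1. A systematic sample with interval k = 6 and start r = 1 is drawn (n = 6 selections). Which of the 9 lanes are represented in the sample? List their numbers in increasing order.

Consecutive selections differ by k = 6, so their lane numbers differ by 6 mod 9 = 6.
gcd(6, 9) = 3, so the sample visits 9/3 = 3 distinct residues mod 9.
Start 1 is lane 1; the lanes hit are 1, 4, 7.

1, 4, 7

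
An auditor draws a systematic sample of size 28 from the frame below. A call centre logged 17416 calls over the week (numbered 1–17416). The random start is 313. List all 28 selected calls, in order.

313, 935, 1557, 2179, 2801, 3423, 4045, 4667, 5289, 5911, 6533, 7155, 7777, 8399, 9021, 9643, 10265, 10887, 11509, 12131, 12753, 13375, 13997, 14619, 15241, 15863, 16485, 17107

k = N/n = 17416/28 = 622
call 1: 313
call 2: 313 + 622 = 935
call 3: 935 + 622 = 1557
call 4: 1557 + 622 = 2179
call 5: 2179 + 622 = 2801
call 6: 2801 + 622 = 3423
call 7: 3423 + 622 = 4045
call 8: 4045 + 622 = 4667
call 9: 4667 + 622 = 5289
call 10: 5289 + 622 = 5911
call 11: 5911 + 622 = 6533
call 12: 6533 + 622 = 7155
call 13: 7155 + 622 = 7777
call 14: 7777 + 622 = 8399
call 15: 8399 + 622 = 9021
call 16: 9021 + 622 = 9643
call 17: 9643 + 622 = 10265
call 18: 10265 + 622 = 10887
call 19: 10887 + 622 = 11509
call 20: 11509 + 622 = 12131
call 21: 12131 + 622 = 12753
call 22: 12753 + 622 = 13375
call 23: 13375 + 622 = 13997
call 24: 13997 + 622 = 14619
call 25: 14619 + 622 = 15241
call 26: 15241 + 622 = 15863
call 27: 15863 + 622 = 16485
call 28: 16485 + 622 = 17107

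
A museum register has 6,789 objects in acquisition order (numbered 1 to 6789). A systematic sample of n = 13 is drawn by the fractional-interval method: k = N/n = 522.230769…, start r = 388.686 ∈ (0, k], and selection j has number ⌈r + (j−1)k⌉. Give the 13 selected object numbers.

389, 911, 1434, 1956, 2478, 3000, 3523, 4045, 4567, 5089, 5611, 6134, 6656

j=1: r + 0k = 388.686 → ⌈·⌉ = 389
j=2: r + 1k = 910.916769… → ⌈·⌉ = 911
j=3: r + 2k = 1433.147538… → ⌈·⌉ = 1434
j=4: r + 3k = 1955.378307… → ⌈·⌉ = 1956
j=5: r + 4k = 2477.609076… → ⌈·⌉ = 2478
j=6: r + 5k = 2999.839846… → ⌈·⌉ = 3000
j=7: r + 6k = 3522.070615… → ⌈·⌉ = 3523
j=8: r + 7k = 4044.301384… → ⌈·⌉ = 4045
j=9: r + 8k = 4566.532153… → ⌈·⌉ = 4567
j=10: r + 9k = 5088.762923… → ⌈·⌉ = 5089
j=11: r + 10k = 5610.993692… → ⌈·⌉ = 5611
j=12: r + 11k = 6133.224461… → ⌈·⌉ = 6134
j=13: r + 12k = 6655.455230… → ⌈·⌉ = 6656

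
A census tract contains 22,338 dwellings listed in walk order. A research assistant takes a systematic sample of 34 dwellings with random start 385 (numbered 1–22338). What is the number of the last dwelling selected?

k = 22338/34 = 657
34th selection = r + (34−1)·k = 385 + 33×657 = 385 + 21681 = 22066

22066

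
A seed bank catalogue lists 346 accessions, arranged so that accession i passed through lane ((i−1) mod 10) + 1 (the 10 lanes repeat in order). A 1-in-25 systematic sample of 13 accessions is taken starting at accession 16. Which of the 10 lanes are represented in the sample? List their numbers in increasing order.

1, 6

Consecutive selections differ by k = 25, so their lane numbers differ by 25 mod 10 = 5.
gcd(25, 10) = 5, so the sample visits 10/5 = 2 distinct residues mod 10.
Start 16 is lane 6; the lanes hit are 1, 6.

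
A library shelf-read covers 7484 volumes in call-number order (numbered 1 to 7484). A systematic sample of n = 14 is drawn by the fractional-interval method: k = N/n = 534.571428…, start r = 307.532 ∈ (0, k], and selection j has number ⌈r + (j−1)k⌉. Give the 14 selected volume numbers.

308, 843, 1377, 1912, 2446, 2981, 3515, 4050, 4585, 5119, 5654, 6188, 6723, 7257

j=1: r + 0k = 307.532 → ⌈·⌉ = 308
j=2: r + 1k = 842.103428… → ⌈·⌉ = 843
j=3: r + 2k = 1376.674857… → ⌈·⌉ = 1377
j=4: r + 3k = 1911.246285… → ⌈·⌉ = 1912
j=5: r + 4k = 2445.817714… → ⌈·⌉ = 2446
j=6: r + 5k = 2980.389142… → ⌈·⌉ = 2981
j=7: r + 6k = 3514.960571… → ⌈·⌉ = 3515
j=8: r + 7k = 4049.532 → ⌈·⌉ = 4050
j=9: r + 8k = 4584.103428… → ⌈·⌉ = 4585
j=10: r + 9k = 5118.674857… → ⌈·⌉ = 5119
j=11: r + 10k = 5653.246285… → ⌈·⌉ = 5654
j=12: r + 11k = 6187.817714… → ⌈·⌉ = 6188
j=13: r + 12k = 6722.389142… → ⌈·⌉ = 6723
j=14: r + 13k = 7256.960571… → ⌈·⌉ = 7257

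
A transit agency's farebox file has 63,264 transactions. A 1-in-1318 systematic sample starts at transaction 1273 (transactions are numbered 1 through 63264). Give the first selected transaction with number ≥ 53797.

k = 1318
Steps past start: ⌈(53797 − 1273)/1318⌉ = ⌈52524/1318⌉ = 40
Selected transaction: 1273 + 40×1318 = 53993

53993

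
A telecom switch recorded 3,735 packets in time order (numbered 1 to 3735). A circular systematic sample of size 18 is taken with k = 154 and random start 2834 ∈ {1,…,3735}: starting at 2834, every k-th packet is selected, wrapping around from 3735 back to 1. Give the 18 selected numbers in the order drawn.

2834, 2988, 3142, 3296, 3450, 3604, 23, 177, 331, 485, 639, 793, 947, 1101, 1255, 1409, 1563, 1717

Selection 1: 2834
Selection 2: 2834 + 154 = 2988
Selection 3: 2988 + 154 = 3142
Selection 4: 3142 + 154 = 3296
Selection 5: 3296 + 154 = 3450
Selection 6: 3450 + 154 = 3604
Selection 7: 3604 + 154 = 3758 → 3758 − 3735 = 23
Selection 8: 23 + 154 = 177
Selection 9: 177 + 154 = 331
Selection 10: 331 + 154 = 485
Selection 11: 485 + 154 = 639
Selection 12: 639 + 154 = 793
Selection 13: 793 + 154 = 947
Selection 14: 947 + 154 = 1101
Selection 15: 1101 + 154 = 1255
Selection 16: 1255 + 154 = 1409
Selection 17: 1409 + 154 = 1563
Selection 18: 1563 + 154 = 1717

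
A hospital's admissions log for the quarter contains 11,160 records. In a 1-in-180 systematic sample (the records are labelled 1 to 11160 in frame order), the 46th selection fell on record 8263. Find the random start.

163

k = 180
r = 8263 − (46−1)×180 = 8263 − 8100 = 163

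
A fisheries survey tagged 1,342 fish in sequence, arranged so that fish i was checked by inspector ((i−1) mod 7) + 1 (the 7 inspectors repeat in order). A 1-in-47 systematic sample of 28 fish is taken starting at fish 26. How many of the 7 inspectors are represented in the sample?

Consecutive selections differ by k = 47, so their inspector numbers differ by 47 mod 7 = 5.
gcd(47, 7) = 1, so the sample visits 7/1 = 7 distinct residues mod 7.
Start 26 is inspector 5; the inspectors hit are 1, 2, 3, 4, 5, 6, 7.

7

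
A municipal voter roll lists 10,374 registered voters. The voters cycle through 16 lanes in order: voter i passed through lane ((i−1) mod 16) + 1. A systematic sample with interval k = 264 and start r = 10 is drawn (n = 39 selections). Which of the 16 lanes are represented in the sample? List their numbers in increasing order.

Consecutive selections differ by k = 264, so their lane numbers differ by 264 mod 16 = 8.
gcd(264, 16) = 8, so the sample visits 16/8 = 2 distinct residues mod 16.
Start 10 is lane 10; the lanes hit are 2, 10.

2, 10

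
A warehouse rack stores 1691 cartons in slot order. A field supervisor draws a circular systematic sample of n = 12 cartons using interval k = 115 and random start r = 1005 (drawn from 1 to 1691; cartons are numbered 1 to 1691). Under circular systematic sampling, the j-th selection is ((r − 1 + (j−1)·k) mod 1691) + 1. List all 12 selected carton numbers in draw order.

1005, 1120, 1235, 1350, 1465, 1580, 4, 119, 234, 349, 464, 579

Selection 1: 1005
Selection 2: 1005 + 115 = 1120
Selection 3: 1120 + 115 = 1235
Selection 4: 1235 + 115 = 1350
Selection 5: 1350 + 115 = 1465
Selection 6: 1465 + 115 = 1580
Selection 7: 1580 + 115 = 1695 → 1695 − 1691 = 4
Selection 8: 4 + 115 = 119
Selection 9: 119 + 115 = 234
Selection 10: 234 + 115 = 349
Selection 11: 349 + 115 = 464
Selection 12: 464 + 115 = 579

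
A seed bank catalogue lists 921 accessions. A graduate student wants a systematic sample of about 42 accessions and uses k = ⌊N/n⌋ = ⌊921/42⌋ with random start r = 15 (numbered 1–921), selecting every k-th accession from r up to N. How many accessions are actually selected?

44

k = ⌊921/42⌋ = 21
Achieved size = ⌊(921 − 15)/21⌋ + 1 = ⌊906/21⌋ + 1 = 43 + 1 = 44
(last selection: 15 + 43×21 = 918 ≤ 921; next would be 939 > 921)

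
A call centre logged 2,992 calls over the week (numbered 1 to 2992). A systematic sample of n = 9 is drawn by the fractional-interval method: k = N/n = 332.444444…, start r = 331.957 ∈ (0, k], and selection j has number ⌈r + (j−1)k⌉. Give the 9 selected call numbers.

332, 665, 997, 1330, 1662, 1995, 2327, 2660, 2992

j=1: r + 0k = 331.957 → ⌈·⌉ = 332
j=2: r + 1k = 664.401444… → ⌈·⌉ = 665
j=3: r + 2k = 996.845888… → ⌈·⌉ = 997
j=4: r + 3k = 1329.290333… → ⌈·⌉ = 1330
j=5: r + 4k = 1661.734777… → ⌈·⌉ = 1662
j=6: r + 5k = 1994.179222… → ⌈·⌉ = 1995
j=7: r + 6k = 2326.623666… → ⌈·⌉ = 2327
j=8: r + 7k = 2659.068111… → ⌈·⌉ = 2660
j=9: r + 8k = 2991.512555… → ⌈·⌉ = 2992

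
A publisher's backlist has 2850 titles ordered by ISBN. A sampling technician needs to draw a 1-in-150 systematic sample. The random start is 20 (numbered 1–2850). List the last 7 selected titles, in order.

1820, 1970, 2120, 2270, 2420, 2570, 2720

13th selection = 20 + 12×150 = 1820
14th: 1820 + 150 = 1970
15th: 1970 + 150 = 2120
16th: 2120 + 150 = 2270
17th: 2270 + 150 = 2420
18th: 2420 + 150 = 2570
19th: 2570 + 150 = 2720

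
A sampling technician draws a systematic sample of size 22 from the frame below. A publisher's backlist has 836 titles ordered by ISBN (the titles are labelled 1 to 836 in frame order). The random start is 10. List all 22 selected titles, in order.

k = N/n = 836/22 = 38
title 1: 10
title 2: 10 + 38 = 48
title 3: 48 + 38 = 86
title 4: 86 + 38 = 124
title 5: 124 + 38 = 162
title 6: 162 + 38 = 200
title 7: 200 + 38 = 238
title 8: 238 + 38 = 276
title 9: 276 + 38 = 314
title 10: 314 + 38 = 352
title 11: 352 + 38 = 390
title 12: 390 + 38 = 428
title 13: 428 + 38 = 466
title 14: 466 + 38 = 504
title 15: 504 + 38 = 542
title 16: 542 + 38 = 580
title 17: 580 + 38 = 618
title 18: 618 + 38 = 656
title 19: 656 + 38 = 694
title 20: 694 + 38 = 732
title 21: 732 + 38 = 770
title 22: 770 + 38 = 808

10, 48, 86, 124, 162, 200, 238, 276, 314, 352, 390, 428, 466, 504, 542, 580, 618, 656, 694, 732, 770, 808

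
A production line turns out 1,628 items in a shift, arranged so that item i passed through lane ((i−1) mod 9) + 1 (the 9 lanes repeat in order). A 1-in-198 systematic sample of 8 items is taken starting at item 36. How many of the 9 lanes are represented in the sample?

1

Consecutive selections differ by k = 198, so their lane numbers differ by 198 mod 9 = 0.
gcd(198, 9) = 9, so the sample visits 9/9 = 1 distinct residues mod 9.
Start 36 is lane 9; the lanes hit are 9.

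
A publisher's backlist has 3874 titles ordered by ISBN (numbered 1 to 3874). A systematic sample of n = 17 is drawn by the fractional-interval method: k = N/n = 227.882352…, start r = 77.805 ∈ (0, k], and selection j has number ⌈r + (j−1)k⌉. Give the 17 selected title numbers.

j=1: r + 0k = 77.805 → ⌈·⌉ = 78
j=2: r + 1k = 305.687352… → ⌈·⌉ = 306
j=3: r + 2k = 533.569705… → ⌈·⌉ = 534
j=4: r + 3k = 761.452058… → ⌈·⌉ = 762
j=5: r + 4k = 989.334411… → ⌈·⌉ = 990
j=6: r + 5k = 1217.216764… → ⌈·⌉ = 1218
j=7: r + 6k = 1445.099117… → ⌈·⌉ = 1446
j=8: r + 7k = 1672.981470… → ⌈·⌉ = 1673
j=9: r + 8k = 1900.863823… → ⌈·⌉ = 1901
j=10: r + 9k = 2128.746176… → ⌈·⌉ = 2129
j=11: r + 10k = 2356.628529… → ⌈·⌉ = 2357
j=12: r + 11k = 2584.510882… → ⌈·⌉ = 2585
j=13: r + 12k = 2812.393235… → ⌈·⌉ = 2813
j=14: r + 13k = 3040.275588… → ⌈·⌉ = 3041
j=15: r + 14k = 3268.157941… → ⌈·⌉ = 3269
j=16: r + 15k = 3496.040294… → ⌈·⌉ = 3497
j=17: r + 16k = 3723.922647… → ⌈·⌉ = 3724

78, 306, 534, 762, 990, 1218, 1446, 1673, 1901, 2129, 2357, 2585, 2813, 3041, 3269, 3497, 3724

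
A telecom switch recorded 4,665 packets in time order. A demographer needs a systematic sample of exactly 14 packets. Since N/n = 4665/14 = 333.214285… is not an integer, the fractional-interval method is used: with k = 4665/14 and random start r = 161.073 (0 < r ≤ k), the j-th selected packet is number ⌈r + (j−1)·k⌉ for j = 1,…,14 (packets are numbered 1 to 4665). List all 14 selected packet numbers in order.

j=1: r + 0k = 161.073 → ⌈·⌉ = 162
j=2: r + 1k = 494.287285… → ⌈·⌉ = 495
j=3: r + 2k = 827.501571… → ⌈·⌉ = 828
j=4: r + 3k = 1160.715857… → ⌈·⌉ = 1161
j=5: r + 4k = 1493.930142… → ⌈·⌉ = 1494
j=6: r + 5k = 1827.144428… → ⌈·⌉ = 1828
j=7: r + 6k = 2160.358714… → ⌈·⌉ = 2161
j=8: r + 7k = 2493.573 → ⌈·⌉ = 2494
j=9: r + 8k = 2826.787285… → ⌈·⌉ = 2827
j=10: r + 9k = 3160.001571… → ⌈·⌉ = 3161
j=11: r + 10k = 3493.215857… → ⌈·⌉ = 3494
j=12: r + 11k = 3826.430142… → ⌈·⌉ = 3827
j=13: r + 12k = 4159.644428… → ⌈·⌉ = 4160
j=14: r + 13k = 4492.858714… → ⌈·⌉ = 4493

162, 495, 828, 1161, 1494, 1828, 2161, 2494, 2827, 3161, 3494, 3827, 4160, 4493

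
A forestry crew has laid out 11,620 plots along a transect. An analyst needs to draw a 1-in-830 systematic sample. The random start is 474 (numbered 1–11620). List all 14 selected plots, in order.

plot 1: 474
plot 2: 474 + 830 = 1304
plot 3: 1304 + 830 = 2134
plot 4: 2134 + 830 = 2964
plot 5: 2964 + 830 = 3794
plot 6: 3794 + 830 = 4624
plot 7: 4624 + 830 = 5454
plot 8: 5454 + 830 = 6284
plot 9: 6284 + 830 = 7114
plot 10: 7114 + 830 = 7944
plot 11: 7944 + 830 = 8774
plot 12: 8774 + 830 = 9604
plot 13: 9604 + 830 = 10434
plot 14: 10434 + 830 = 11264

474, 1304, 2134, 2964, 3794, 4624, 5454, 6284, 7114, 7944, 8774, 9604, 10434, 11264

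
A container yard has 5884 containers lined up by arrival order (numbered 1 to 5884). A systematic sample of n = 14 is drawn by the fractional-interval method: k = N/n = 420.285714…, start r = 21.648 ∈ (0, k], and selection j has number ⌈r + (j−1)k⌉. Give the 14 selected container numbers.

22, 442, 863, 1283, 1703, 2124, 2544, 2964, 3384, 3805, 4225, 4645, 5066, 5486

j=1: r + 0k = 21.648 → ⌈·⌉ = 22
j=2: r + 1k = 441.933714… → ⌈·⌉ = 442
j=3: r + 2k = 862.219428… → ⌈·⌉ = 863
j=4: r + 3k = 1282.505142… → ⌈·⌉ = 1283
j=5: r + 4k = 1702.790857… → ⌈·⌉ = 1703
j=6: r + 5k = 2123.076571… → ⌈·⌉ = 2124
j=7: r + 6k = 2543.362285… → ⌈·⌉ = 2544
j=8: r + 7k = 2963.648 → ⌈·⌉ = 2964
j=9: r + 8k = 3383.933714… → ⌈·⌉ = 3384
j=10: r + 9k = 3804.219428… → ⌈·⌉ = 3805
j=11: r + 10k = 4224.505142… → ⌈·⌉ = 4225
j=12: r + 11k = 4644.790857… → ⌈·⌉ = 4645
j=13: r + 12k = 5065.076571… → ⌈·⌉ = 5066
j=14: r + 13k = 5485.362285… → ⌈·⌉ = 5486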